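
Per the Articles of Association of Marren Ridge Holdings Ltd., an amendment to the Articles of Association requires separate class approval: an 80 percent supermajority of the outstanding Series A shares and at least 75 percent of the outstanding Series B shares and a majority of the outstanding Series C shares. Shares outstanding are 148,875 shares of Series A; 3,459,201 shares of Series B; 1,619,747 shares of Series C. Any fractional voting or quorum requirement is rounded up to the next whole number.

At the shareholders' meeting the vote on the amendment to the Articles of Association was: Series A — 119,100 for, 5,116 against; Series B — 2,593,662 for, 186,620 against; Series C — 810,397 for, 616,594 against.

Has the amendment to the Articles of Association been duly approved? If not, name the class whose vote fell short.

Not approved — the Series B shares did not give the required vote.

Series A: 4/5 of 148875 = 119100; 119,100 required, 119,100 in favor — approved.
Series B: 3/4 of 3459201 = 2594400.75, rounded up to 2594401; 2,594,401 required, 2,593,662 in favor — not approved.
Series C: a majority of 1619747 is 809874; 809,874 required, 810,397 in favor — approved.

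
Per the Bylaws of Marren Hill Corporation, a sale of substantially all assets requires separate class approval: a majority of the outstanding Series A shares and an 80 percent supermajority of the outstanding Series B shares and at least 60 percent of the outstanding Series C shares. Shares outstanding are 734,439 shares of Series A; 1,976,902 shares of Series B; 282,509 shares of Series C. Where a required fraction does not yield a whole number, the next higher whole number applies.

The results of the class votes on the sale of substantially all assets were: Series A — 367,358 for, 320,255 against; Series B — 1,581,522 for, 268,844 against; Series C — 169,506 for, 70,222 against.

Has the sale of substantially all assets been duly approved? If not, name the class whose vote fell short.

Approved — every class gave the required vote.

Series A: a majority of 734439 is 367220; 367,220 required, 367,358 in favor — approved.
Series B: 4/5 of 1976902 = 1581521.60, rounded up to 1581522; 1,581,522 required, 1,581,522 in favor — approved.
Series C: 3/5 of 282509 = 169505.40, rounded up to 169506; 169,506 required, 169,506 in favor — approved.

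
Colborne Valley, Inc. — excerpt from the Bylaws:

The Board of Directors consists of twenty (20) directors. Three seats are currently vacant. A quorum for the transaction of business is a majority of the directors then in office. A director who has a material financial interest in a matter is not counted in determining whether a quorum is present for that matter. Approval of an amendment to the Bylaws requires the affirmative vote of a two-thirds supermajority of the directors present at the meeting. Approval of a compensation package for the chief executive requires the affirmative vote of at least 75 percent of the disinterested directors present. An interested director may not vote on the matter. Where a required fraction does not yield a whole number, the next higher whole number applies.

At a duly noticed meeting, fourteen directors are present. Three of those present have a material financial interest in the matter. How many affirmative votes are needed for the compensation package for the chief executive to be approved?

The compensation package for the chief executive requires three-fourths of the disinterested directors present (14 − 3 = 11).
3/4 of 11 = 8.25, rounded up to 9.

9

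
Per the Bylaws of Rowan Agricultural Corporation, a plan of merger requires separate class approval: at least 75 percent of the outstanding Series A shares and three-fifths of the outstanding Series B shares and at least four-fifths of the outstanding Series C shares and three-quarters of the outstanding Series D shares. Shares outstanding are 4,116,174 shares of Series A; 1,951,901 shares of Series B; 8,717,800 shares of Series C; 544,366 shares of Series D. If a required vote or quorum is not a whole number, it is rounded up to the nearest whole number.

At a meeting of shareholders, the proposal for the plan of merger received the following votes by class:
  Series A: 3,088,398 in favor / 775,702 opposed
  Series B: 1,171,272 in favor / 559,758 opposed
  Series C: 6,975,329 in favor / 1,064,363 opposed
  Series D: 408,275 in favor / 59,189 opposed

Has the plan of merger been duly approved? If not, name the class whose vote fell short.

Series A: 3/4 of 4116174 = 3087130.50, rounded up to 3087131; 3,087,131 required, 3,088,398 in favor — approved.
Series B: 3/5 of 1951901 = 1171140.60, rounded up to 1171141; 1,171,141 required, 1,171,272 in favor — approved.
Series C: 4/5 of 8717800 = 6974240; 6,974,240 required, 6,975,329 in favor — approved.
Series D: 3/4 of 544366 = 408274.50, rounded up to 408275; 408,275 required, 408,275 in favor — approved.

Approved — every class gave the required vote.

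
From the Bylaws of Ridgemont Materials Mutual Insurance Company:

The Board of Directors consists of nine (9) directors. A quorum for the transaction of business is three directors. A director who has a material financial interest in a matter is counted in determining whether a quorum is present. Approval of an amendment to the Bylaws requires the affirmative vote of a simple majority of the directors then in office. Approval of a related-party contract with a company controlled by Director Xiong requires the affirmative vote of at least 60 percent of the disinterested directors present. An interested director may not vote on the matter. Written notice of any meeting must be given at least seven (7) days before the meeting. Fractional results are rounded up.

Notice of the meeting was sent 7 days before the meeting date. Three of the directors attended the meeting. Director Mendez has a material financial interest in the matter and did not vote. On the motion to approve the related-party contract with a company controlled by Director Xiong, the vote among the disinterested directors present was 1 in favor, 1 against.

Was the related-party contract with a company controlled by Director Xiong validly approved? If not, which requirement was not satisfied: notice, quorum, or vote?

Invalid — vote requirement not satisfied.

Notice: 7 days given; 7 required (7 ≥ 7). Satisfied.
Quorum: 3 present (interested directors count toward quorum); quorum is 3. Satisfied.
Vote: the related-party contract with a company controlled by Director Xiong requires three-fifths of the disinterested directors present (3 − 1 = 2). 3/5 of 2 = 1.20, rounded up to 2, so 2 affirmative votes are needed; 1 voted in favor. Not satisfied.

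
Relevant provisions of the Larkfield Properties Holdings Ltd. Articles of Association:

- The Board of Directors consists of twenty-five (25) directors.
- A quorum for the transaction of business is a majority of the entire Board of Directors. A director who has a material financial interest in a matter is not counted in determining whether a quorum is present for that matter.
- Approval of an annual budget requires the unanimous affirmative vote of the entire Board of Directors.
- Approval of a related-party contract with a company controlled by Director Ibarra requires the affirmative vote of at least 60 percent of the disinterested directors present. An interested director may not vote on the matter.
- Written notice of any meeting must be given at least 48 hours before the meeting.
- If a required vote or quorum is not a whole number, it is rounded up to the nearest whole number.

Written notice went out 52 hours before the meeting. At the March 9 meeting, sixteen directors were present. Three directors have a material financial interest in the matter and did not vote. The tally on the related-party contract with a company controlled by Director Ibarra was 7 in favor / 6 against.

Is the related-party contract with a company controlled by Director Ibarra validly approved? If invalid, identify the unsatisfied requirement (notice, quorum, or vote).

Notice: 52 hours given; 48 required (52 ≥ 48). Satisfied.
Quorum: 16 present, but the 3 interested directors do not count, leaving 13. Quorum is 13. Satisfied.
Vote: the related-party contract with a company controlled by Director Ibarra requires three-fifths of the disinterested directors present (16 − 3 = 13). 3/5 of 13 = 7.80, rounded up to 8, so 8 affirmative votes are needed; 7 voted in favor. Not satisfied.

Invalid — vote requirement not satisfied.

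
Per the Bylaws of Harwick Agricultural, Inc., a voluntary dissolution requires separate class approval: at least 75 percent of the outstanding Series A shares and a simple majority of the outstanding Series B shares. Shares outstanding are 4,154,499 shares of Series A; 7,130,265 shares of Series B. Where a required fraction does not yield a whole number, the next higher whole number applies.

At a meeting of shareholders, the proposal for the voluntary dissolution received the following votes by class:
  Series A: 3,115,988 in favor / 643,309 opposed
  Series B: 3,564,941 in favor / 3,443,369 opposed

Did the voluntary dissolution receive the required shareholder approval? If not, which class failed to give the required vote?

Not approved — the Series B shares did not give the required vote.

Series A: 3/4 of 4154499 = 3115874.25, rounded up to 3115875; 3,115,875 required, 3,115,988 in favor — approved.
Series B: a majority of 7130265 is 3565133; 3,565,133 required, 3,564,941 in favor — not approved.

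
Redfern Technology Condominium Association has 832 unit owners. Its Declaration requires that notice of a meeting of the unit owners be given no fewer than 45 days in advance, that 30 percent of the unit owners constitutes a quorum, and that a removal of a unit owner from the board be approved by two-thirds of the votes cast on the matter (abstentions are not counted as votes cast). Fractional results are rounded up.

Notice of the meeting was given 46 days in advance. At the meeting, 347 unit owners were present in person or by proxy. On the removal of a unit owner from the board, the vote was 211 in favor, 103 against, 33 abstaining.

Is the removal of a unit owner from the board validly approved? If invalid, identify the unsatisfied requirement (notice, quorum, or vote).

Valid — all requirements satisfied.

Notice: 46 days given; 45 required. Satisfied.
Quorum: 30% of 832 = 249.60, rounded up to 250; 347 present. Satisfied.
Vote: requires two-thirds of the votes cast (347 − 33 abstaining = 314); 2/3 of 314 = 209.33, rounded up to 210, so 210 needed; 211 in favor. Satisfied.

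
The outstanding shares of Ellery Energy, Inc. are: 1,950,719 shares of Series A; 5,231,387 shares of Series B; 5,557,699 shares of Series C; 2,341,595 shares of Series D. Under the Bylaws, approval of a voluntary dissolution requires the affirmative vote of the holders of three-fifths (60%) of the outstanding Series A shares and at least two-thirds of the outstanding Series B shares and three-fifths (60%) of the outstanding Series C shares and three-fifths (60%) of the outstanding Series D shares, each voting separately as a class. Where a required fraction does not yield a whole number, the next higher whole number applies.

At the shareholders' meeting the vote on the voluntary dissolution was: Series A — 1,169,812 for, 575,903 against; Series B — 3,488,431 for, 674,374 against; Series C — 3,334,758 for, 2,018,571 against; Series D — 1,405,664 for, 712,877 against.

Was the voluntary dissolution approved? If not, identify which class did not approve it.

Not approved — the Series A shares did not give the required vote.

Series A: 3/5 of 1950719 = 1170431.40, rounded up to 1170432; 1,170,432 required, 1,169,812 in favor — not approved.
Series B: 2/3 of 5231387 = 3487591.33, rounded up to 3487592; 3,487,592 required, 3,488,431 in favor — approved.
Series C: 3/5 of 5557699 = 3334619.40, rounded up to 3334620; 3,334,620 required, 3,334,758 in favor — approved.
Series D: 3/5 of 2341595 = 1404957; 1,404,957 required, 1,405,664 in favor — approved.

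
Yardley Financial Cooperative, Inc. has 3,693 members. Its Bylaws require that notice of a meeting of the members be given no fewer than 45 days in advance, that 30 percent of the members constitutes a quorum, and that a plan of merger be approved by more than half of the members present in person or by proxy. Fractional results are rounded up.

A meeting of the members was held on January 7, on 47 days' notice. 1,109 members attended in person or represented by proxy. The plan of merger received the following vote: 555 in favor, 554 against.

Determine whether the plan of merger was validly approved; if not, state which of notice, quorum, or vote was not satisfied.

Valid — all requirements satisfied.

Notice: 47 days given; 45 required. Satisfied.
Quorum: 30% of 3,693 = 1,107.90, rounded up to 1,108; 1,109 present. Satisfied.
Vote: requires a majority of those present (1,109); a majority of 1109 is 555, so 555 needed; 555 in favor. Satisfied.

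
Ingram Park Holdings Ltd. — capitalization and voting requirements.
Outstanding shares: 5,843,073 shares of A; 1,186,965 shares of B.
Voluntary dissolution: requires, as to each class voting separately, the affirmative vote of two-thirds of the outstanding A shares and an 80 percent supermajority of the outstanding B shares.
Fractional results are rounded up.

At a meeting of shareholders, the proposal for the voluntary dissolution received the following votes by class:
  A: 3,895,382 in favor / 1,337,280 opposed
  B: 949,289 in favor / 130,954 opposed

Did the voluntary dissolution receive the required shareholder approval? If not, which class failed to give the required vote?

Not approved — the B shares did not give the required vote.

A: 2/3 of 5843073 = 3895382; 3,895,382 required, 3,895,382 in favor — approved.
B: 4/5 of 1186965 = 949572; 949,572 required, 949,289 in favor — not approved.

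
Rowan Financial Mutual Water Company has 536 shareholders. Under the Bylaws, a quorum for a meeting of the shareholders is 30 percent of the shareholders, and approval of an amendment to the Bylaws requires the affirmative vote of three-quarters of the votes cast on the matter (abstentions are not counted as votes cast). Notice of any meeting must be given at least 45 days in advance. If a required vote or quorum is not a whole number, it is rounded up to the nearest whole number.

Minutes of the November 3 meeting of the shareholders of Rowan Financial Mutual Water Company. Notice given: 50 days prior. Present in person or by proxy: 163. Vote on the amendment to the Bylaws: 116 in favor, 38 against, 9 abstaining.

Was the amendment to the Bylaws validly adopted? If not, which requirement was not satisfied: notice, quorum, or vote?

Valid — all requirements satisfied.

Notice: 50 days given; 45 required. Satisfied.
Quorum: 30% of 536 = 160.80, rounded up to 161; 163 present. Satisfied.
Vote: requires three-fourths of the votes cast (163 − 9 abstaining = 154); 3/4 of 154 = 115.50, rounded up to 116, so 116 needed; 116 in favor. Satisfied.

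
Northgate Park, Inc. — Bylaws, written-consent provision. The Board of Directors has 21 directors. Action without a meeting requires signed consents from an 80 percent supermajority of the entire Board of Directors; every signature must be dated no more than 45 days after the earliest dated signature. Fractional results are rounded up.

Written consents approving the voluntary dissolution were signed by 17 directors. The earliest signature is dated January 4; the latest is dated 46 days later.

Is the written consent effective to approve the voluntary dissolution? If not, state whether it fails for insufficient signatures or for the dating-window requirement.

Signatures required: an 80 percent supermajority of 21 — 4/5 of 21 = 16.80, rounded up to 17, so 17 needed; 17 signed. Sufficient.
Dating window: the latest signature is 46 days after the earliest; the limit is 45 days. Outside the window.

Not effective — dating-window requirement not satisfied.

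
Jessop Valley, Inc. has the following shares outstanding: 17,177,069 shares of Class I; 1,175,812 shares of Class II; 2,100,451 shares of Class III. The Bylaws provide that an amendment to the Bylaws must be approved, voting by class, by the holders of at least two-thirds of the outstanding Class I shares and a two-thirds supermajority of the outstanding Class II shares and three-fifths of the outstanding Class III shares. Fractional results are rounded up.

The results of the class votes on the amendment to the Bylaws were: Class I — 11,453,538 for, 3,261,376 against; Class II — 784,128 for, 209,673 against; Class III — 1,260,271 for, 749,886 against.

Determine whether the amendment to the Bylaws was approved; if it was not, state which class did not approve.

Class I: 2/3 of 17177069 = 11451379.33, rounded up to 11451380; 11,451,380 required, 11,453,538 in favor — approved.
Class II: 2/3 of 1175812 = 783874.67, rounded up to 783875; 783,875 required, 784,128 in favor — approved.
Class III: 3/5 of 2100451 = 1260270.60, rounded up to 1260271; 1,260,271 required, 1,260,271 in favor — approved.

Approved — every class gave the required vote.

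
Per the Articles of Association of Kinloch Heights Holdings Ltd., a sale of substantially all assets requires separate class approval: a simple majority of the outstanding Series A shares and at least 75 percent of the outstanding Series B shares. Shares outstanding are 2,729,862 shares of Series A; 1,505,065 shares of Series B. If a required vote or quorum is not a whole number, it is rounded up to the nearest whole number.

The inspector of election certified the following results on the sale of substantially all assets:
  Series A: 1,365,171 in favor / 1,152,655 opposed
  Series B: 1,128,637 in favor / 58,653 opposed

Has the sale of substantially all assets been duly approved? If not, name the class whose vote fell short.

Series A: a majority of 2729862 is 1364932; 1,364,932 required, 1,365,171 in favor — approved.
Series B: 3/4 of 1505065 = 1128798.75, rounded up to 1128799; 1,128,799 required, 1,128,637 in favor — not approved.

Not approved — the Series B shares did not give the required vote.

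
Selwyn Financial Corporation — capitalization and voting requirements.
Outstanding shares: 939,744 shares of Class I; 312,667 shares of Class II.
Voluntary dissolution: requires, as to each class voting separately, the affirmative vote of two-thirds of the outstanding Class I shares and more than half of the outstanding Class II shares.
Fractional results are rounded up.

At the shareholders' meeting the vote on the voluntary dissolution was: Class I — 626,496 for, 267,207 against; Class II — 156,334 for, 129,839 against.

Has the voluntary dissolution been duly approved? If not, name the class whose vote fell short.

Approved — every class gave the required vote.

Class I: 2/3 of 939744 = 626496; 626,496 required, 626,496 in favor — approved.
Class II: a majority of 312667 is 156334; 156,334 required, 156,334 in favor — approved.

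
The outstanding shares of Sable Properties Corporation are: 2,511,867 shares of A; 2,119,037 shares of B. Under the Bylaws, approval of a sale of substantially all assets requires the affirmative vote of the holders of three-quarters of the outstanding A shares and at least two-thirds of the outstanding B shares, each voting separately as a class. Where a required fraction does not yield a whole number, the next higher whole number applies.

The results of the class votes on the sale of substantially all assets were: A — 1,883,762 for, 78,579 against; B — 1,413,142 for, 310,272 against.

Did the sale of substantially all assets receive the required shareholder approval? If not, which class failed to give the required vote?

A: 3/4 of 2511867 = 1883900.25, rounded up to 1883901; 1,883,901 required, 1,883,762 in favor — not approved.
B: 2/3 of 2119037 = 1412691.33, rounded up to 1412692; 1,412,692 required, 1,413,142 in favor — approved.

Not approved — the A shares did not give the required vote.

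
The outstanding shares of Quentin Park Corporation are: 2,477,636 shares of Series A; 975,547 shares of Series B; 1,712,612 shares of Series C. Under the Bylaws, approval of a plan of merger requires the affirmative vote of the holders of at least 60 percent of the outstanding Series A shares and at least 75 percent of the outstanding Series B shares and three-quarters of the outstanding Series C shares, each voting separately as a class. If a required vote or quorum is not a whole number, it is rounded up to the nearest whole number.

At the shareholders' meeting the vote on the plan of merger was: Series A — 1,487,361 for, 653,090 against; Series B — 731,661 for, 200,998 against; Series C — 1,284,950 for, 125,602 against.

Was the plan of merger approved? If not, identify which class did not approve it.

Approved — every class gave the required vote.

Series A: 3/5 of 2477636 = 1486581.60, rounded up to 1486582; 1,486,582 required, 1,487,361 in favor — approved.
Series B: 3/4 of 975547 = 731660.25, rounded up to 731661; 731,661 required, 731,661 in favor — approved.
Series C: 3/4 of 1712612 = 1284459; 1,284,459 required, 1,284,950 in favor — approved.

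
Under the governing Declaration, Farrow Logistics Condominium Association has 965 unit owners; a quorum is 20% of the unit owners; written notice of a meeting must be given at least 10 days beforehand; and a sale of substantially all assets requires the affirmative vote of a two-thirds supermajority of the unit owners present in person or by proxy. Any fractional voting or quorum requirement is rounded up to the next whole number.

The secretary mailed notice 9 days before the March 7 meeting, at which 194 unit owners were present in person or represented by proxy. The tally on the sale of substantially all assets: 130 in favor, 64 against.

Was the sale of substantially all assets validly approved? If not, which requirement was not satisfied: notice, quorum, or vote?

Notice: 9 days given; 10 required. Not satisfied.
Quorum: 20% of 965 = 193; 194 present. Satisfied.
Vote: requires two-thirds of those present (194); 2/3 of 194 = 129.33, rounded up to 130, so 130 needed; 130 in favor. Satisfied.

Invalid — notice requirement not satisfied.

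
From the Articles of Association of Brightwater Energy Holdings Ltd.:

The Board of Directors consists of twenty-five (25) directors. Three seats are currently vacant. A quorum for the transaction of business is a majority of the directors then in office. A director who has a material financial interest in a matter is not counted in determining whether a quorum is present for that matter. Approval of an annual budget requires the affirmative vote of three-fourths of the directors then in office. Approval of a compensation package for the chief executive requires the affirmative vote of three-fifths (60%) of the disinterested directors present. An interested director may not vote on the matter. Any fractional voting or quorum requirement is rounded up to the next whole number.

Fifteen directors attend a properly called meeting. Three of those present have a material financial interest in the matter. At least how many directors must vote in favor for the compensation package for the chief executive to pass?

The compensation package for the chief executive requires three-fifths of the disinterested directors present (15 − 3 = 12).
3/5 of 12 = 7.20, rounded up to 8.

8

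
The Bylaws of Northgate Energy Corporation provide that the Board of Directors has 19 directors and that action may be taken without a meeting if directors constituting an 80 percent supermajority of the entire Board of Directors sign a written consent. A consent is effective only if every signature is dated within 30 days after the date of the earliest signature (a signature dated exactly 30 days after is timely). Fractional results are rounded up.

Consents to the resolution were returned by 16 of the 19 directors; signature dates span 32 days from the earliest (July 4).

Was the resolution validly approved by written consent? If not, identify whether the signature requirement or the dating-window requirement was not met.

Signatures required: an 80 percent supermajority of 19 — 4/5 of 19 = 15.20, rounded up to 16, so 16 needed; 16 signed. Sufficient.
Dating window: the latest signature is 32 days after the earliest; the limit is 30 days. Outside the window.

Not effective — dating-window requirement not satisfied.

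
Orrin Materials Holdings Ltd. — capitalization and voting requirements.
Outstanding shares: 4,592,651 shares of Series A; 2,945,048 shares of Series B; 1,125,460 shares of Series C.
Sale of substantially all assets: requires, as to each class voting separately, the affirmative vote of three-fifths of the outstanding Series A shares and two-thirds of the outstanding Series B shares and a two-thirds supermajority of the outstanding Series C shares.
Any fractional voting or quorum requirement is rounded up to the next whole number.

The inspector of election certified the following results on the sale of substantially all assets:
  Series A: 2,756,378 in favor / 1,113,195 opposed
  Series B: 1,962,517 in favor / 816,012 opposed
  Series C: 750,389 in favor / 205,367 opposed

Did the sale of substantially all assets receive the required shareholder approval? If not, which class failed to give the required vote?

Series A: 3/5 of 4592651 = 2755590.60, rounded up to 2755591; 2,755,591 required, 2,756,378 in favor — approved.
Series B: 2/3 of 2945048 = 1963365.33, rounded up to 1963366; 1,963,366 required, 1,962,517 in favor — not approved.
Series C: 2/3 of 1125460 = 750306.67, rounded up to 750307; 750,307 required, 750,389 in favor — approved.

Not approved — the Series B shares did not give the required vote.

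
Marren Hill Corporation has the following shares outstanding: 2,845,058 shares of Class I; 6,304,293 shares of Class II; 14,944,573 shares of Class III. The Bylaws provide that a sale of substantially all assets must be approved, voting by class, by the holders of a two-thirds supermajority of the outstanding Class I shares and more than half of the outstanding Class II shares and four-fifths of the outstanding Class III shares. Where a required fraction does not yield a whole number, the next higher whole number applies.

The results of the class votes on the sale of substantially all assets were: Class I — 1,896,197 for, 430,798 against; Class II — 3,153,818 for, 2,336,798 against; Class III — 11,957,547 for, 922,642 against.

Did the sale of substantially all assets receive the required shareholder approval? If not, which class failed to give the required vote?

Not approved — the Class I shares did not give the required vote.

Class I: 2/3 of 2845058 = 1896705.33, rounded up to 1896706; 1,896,706 required, 1,896,197 in favor — not approved.
Class II: a majority of 6304293 is 3152147; 3,152,147 required, 3,153,818 in favor — approved.
Class III: 4/5 of 14944573 = 11955658.40, rounded up to 11955659; 11,955,659 required, 11,957,547 in favor — approved.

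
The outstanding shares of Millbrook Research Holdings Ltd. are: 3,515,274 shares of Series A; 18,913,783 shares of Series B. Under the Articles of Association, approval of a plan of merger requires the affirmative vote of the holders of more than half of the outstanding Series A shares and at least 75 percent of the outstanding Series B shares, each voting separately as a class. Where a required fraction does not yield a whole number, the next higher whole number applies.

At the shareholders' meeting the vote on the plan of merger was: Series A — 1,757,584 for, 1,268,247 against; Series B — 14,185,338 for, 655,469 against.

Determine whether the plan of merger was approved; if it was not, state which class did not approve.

Series A: a majority of 3515274 is 1757638; 1,757,638 required, 1,757,584 in favor — not approved.
Series B: 3/4 of 18913783 = 14185337.25, rounded up to 14185338; 14,185,338 required, 14,185,338 in favor — approved.

Not approved — the Series A shares did not give the required vote.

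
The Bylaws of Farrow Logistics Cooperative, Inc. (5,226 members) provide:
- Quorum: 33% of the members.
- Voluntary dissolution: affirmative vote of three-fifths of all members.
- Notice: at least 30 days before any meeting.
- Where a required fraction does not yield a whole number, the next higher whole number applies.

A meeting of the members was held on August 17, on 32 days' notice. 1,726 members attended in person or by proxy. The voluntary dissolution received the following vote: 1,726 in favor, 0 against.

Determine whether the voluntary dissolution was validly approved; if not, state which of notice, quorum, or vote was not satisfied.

Invalid — vote requirement not satisfied.

Notice: 32 days given; 30 required. Satisfied.
Quorum: 33% of 5,226 = 1,724.58, rounded up to 1,725; 1,726 present. Satisfied.
Vote: requires three-fifths of all members (5,226); 3/5 of 5226 = 3135.60, rounded up to 3136, so 3,136 needed; 1,726 in favor. Not satisfied.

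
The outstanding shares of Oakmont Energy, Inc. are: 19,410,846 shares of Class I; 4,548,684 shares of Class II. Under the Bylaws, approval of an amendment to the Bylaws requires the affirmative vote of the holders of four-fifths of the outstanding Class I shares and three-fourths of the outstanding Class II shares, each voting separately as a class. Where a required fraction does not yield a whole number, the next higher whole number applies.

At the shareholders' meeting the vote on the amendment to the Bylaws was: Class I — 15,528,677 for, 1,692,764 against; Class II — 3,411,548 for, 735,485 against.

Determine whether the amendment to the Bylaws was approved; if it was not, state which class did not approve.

Class I: 4/5 of 19410846 = 15528676.80, rounded up to 15528677; 15,528,677 required, 15,528,677 in favor — approved.
Class II: 3/4 of 4548684 = 3411513; 3,411,513 required, 3,411,548 in favor — approved.

Approved — every class gave the required vote.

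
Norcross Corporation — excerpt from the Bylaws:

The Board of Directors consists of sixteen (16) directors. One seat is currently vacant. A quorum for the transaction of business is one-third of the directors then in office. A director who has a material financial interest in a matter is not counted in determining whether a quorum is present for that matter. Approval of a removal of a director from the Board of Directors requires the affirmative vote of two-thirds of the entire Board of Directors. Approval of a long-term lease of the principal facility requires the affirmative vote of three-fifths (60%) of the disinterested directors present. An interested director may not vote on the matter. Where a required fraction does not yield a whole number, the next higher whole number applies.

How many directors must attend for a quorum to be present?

1/3 of 15 = 5.

5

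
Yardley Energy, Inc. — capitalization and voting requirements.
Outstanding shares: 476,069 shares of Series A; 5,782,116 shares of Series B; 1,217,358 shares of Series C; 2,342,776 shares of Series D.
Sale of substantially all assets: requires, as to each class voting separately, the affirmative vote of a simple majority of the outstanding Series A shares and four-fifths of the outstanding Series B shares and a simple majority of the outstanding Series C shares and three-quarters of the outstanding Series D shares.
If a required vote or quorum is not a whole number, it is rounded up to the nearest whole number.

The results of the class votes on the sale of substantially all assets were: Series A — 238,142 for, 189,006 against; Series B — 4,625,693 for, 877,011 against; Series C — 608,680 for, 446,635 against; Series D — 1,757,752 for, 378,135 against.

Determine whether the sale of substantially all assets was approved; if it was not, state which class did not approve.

Approved — every class gave the required vote.

Series A: a majority of 476069 is 238035; 238,035 required, 238,142 in favor — approved.
Series B: 4/5 of 5782116 = 4625692.80, rounded up to 4625693; 4,625,693 required, 4,625,693 in favor — approved.
Series C: a majority of 1217358 is 608680; 608,680 required, 608,680 in favor — approved.
Series D: 3/4 of 2342776 = 1757082; 1,757,082 required, 1,757,752 in favor — approved.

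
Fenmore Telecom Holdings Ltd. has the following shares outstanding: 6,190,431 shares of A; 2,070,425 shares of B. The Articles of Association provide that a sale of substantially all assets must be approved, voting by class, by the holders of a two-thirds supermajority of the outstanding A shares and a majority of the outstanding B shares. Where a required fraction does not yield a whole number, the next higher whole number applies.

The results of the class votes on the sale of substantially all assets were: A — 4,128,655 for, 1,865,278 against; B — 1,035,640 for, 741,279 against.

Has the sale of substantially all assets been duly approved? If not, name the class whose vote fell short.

Approved — every class gave the required vote.

A: 2/3 of 6190431 = 4126954; 4,126,954 required, 4,128,655 in favor — approved.
B: a majority of 2070425 is 1035213; 1,035,213 required, 1,035,640 in favor — approved.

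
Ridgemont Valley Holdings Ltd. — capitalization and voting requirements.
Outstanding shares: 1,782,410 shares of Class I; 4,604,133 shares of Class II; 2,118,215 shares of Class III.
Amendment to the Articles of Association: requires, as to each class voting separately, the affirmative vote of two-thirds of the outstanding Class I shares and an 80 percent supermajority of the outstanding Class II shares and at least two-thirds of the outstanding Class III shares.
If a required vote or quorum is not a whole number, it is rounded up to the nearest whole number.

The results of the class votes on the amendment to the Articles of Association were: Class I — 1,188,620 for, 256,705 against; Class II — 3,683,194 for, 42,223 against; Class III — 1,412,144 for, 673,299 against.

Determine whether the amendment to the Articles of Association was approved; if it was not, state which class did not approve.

Not approved — the Class II shares did not give the required vote.

Class I: 2/3 of 1782410 = 1188273.33, rounded up to 1188274; 1,188,274 required, 1,188,620 in favor — approved.
Class II: 4/5 of 4604133 = 3683306.40, rounded up to 3683307; 3,683,307 required, 3,683,194 in favor — not approved.
Class III: 2/3 of 2118215 = 1412143.33, rounded up to 1412144; 1,412,144 required, 1,412,144 in favor — approved.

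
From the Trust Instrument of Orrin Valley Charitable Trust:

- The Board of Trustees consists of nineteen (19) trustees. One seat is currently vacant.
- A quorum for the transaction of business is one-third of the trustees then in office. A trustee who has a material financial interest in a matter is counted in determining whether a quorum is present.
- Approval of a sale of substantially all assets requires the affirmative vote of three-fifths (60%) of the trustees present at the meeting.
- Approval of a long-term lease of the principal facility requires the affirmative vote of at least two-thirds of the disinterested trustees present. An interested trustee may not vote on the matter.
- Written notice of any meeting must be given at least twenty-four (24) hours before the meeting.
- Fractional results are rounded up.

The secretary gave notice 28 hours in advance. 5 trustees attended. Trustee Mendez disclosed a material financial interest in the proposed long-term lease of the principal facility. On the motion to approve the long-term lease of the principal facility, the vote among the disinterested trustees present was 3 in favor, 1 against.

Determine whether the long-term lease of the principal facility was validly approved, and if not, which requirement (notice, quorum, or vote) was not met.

Invalid — quorum requirement not satisfied.

Notice: 28 hours given; 24 required (28 ≥ 24). Satisfied.
Quorum: 5 present (interested trustees count toward quorum); quorum is 6. Not satisfied.
Vote: the long-term lease of the principal facility requires two-thirds of the disinterested trustees present (5 − 1 = 4). 2/3 of 4 = 2.67, rounded up to 3, so 3 affirmative votes are needed; 3 voted in favor. Satisfied. (Moot — without a quorum no business can be validly transacted.)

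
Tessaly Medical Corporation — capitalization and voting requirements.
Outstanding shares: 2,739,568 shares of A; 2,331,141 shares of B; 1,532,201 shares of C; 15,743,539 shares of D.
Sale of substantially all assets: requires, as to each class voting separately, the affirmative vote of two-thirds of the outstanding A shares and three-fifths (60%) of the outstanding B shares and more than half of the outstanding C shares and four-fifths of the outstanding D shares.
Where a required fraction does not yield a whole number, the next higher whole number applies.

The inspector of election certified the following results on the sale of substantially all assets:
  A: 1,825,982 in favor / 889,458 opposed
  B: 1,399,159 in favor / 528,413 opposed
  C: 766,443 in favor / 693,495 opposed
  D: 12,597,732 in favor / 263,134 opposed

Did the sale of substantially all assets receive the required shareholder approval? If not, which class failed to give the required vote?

Not approved — the A shares did not give the required vote.

A: 2/3 of 2739568 = 1826378.67, rounded up to 1826379; 1,826,379 required, 1,825,982 in favor — not approved.
B: 3/5 of 2331141 = 1398684.60, rounded up to 1398685; 1,398,685 required, 1,399,159 in favor — approved.
C: a majority of 1532201 is 766101; 766,101 required, 766,443 in favor — approved.
D: 4/5 of 15743539 = 12594831.20, rounded up to 12594832; 12,594,832 required, 12,597,732 in favor — approved.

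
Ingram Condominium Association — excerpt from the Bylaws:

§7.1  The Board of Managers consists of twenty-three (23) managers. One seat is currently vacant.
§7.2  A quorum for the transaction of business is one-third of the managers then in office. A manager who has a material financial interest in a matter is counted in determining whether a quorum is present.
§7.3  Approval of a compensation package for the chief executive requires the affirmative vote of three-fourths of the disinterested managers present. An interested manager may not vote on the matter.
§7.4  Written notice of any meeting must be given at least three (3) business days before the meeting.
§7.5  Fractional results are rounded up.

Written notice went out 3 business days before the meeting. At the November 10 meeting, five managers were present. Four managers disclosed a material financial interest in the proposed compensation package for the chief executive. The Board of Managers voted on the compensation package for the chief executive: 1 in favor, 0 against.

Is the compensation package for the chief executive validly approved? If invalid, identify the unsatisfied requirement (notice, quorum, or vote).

Invalid — quorum requirement not satisfied.

Notice: 3 business days given; 3 required (3 ≥ 3). Satisfied.
Quorum: 5 present (interested managers count toward quorum); quorum is 8. Not satisfied.
Vote: the compensation package for the chief executive requires three-fourths of the disinterested managers present (5 − 4 = 1). 3/4 of 1 = 0.75, rounded up to 1, so 1 affirmative vote is needed; 1 voted in favor. Satisfied. (Moot — without a quorum no business can be validly transacted.)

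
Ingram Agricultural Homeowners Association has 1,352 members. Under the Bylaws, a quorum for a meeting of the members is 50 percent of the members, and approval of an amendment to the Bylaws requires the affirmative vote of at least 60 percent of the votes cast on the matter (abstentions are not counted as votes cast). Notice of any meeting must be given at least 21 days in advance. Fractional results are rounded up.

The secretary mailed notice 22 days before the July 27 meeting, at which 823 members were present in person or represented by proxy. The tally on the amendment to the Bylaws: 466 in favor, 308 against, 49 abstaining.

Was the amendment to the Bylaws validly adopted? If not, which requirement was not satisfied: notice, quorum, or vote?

Valid — all requirements satisfied.

Notice: 22 days given; 21 required. Satisfied.
Quorum: 50% of 1,352 = 676; 823 present. Satisfied.
Vote: requires three-fifths of the votes cast (823 − 49 abstaining = 774); 3/5 of 774 = 464.40, rounded up to 465, so 465 needed; 466 in favor. Satisfied.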